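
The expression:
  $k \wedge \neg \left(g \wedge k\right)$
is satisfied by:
  {k: True, g: False}


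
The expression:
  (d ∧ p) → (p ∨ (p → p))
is always true.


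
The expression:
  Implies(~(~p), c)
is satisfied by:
  {c: True, p: False}
  {p: False, c: False}
  {p: True, c: True}


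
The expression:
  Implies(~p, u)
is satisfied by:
  {u: True, p: True}
  {u: True, p: False}
  {p: True, u: False}


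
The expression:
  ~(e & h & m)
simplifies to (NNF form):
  ~e | ~h | ~m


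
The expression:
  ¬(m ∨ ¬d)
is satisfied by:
  {d: True, m: False}


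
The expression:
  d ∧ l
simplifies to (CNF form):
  d ∧ l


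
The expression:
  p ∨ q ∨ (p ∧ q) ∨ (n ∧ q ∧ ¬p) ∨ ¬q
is always true.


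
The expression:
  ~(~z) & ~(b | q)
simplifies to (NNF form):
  z & ~b & ~q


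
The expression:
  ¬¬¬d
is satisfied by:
  {d: False}


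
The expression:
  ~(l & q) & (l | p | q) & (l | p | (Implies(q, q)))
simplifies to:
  (l & ~q) | (p & ~l) | (q & ~l)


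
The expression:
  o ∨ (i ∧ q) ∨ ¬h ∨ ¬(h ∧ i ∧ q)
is always true.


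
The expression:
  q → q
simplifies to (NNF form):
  True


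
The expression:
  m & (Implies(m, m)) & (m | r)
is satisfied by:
  {m: True}


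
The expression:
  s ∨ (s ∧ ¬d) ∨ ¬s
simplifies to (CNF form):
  True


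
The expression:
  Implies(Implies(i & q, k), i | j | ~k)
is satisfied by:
  {i: True, j: True, k: False}
  {i: True, j: False, k: False}
  {j: True, i: False, k: False}
  {i: False, j: False, k: False}
  {i: True, k: True, j: True}
  {i: True, k: True, j: False}
  {k: True, j: True, i: False}


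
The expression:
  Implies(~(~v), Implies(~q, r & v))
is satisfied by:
  {r: True, q: True, v: False}
  {r: True, v: False, q: False}
  {q: True, v: False, r: False}
  {q: False, v: False, r: False}
  {r: True, q: True, v: True}
  {r: True, v: True, q: False}
  {q: True, v: True, r: False}


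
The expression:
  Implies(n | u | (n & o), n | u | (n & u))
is always true.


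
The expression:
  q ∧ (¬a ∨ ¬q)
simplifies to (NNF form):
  q ∧ ¬a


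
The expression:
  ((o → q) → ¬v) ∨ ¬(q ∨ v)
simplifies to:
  (o ∧ ¬q) ∨ ¬v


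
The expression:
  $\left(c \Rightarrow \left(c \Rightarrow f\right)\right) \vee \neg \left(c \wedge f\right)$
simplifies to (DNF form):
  $\text{True}$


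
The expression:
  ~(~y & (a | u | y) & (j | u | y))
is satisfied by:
  {y: True, a: False, j: False, u: False}
  {y: True, j: True, a: False, u: False}
  {y: True, a: True, j: False, u: False}
  {y: True, j: True, a: True, u: False}
  {y: True, u: True, a: False, j: False}
  {y: True, u: True, j: True, a: False}
  {y: True, u: True, a: True, j: False}
  {y: True, u: True, j: True, a: True}
  {u: False, a: False, j: False, y: False}
  {j: True, u: False, a: False, y: False}
  {a: True, u: False, j: False, y: False}


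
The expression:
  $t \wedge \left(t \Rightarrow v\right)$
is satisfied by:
  {t: True, v: True}


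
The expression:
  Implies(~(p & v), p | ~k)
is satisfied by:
  {p: True, k: False}
  {k: False, p: False}
  {k: True, p: True}


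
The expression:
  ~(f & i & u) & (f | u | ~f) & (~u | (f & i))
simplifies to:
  ~u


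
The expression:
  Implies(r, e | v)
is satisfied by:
  {v: True, e: True, r: False}
  {v: True, e: False, r: False}
  {e: True, v: False, r: False}
  {v: False, e: False, r: False}
  {r: True, v: True, e: True}
  {r: True, v: True, e: False}
  {r: True, e: True, v: False}


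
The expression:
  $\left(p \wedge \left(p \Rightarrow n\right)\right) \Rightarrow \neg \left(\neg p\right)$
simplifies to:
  $\text{True}$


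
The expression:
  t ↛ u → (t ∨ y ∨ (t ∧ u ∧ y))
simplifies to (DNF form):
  True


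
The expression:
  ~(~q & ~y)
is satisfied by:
  {y: True, q: True}
  {y: True, q: False}
  {q: True, y: False}


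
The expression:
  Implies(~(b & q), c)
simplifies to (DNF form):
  c | (b & q)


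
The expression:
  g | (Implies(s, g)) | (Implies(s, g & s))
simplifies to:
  g | ~s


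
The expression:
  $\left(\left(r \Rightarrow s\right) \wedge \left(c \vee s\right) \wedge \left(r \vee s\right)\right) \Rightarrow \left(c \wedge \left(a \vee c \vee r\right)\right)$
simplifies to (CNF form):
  $c \vee \neg s$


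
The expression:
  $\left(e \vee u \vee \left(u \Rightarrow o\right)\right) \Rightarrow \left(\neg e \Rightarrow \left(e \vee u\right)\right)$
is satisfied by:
  {e: True, u: True}
  {e: True, u: False}
  {u: True, e: False}


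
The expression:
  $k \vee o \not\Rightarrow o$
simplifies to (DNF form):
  $k$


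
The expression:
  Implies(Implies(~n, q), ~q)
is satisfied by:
  {q: False}


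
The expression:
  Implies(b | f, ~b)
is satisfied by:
  {b: False}


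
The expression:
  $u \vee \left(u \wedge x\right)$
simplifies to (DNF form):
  $u$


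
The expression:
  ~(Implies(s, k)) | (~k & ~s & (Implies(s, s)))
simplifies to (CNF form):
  ~k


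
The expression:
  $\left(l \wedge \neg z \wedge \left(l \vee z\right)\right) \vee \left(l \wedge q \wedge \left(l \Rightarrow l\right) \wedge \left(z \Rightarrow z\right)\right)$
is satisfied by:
  {q: True, l: True, z: False}
  {l: True, z: False, q: False}
  {q: True, z: True, l: True}


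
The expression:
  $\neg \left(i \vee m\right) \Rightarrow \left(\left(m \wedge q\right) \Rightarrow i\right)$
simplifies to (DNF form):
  $\text{True}$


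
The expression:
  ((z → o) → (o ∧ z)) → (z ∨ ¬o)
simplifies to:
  True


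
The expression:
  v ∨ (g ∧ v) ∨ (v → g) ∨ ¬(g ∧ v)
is always true.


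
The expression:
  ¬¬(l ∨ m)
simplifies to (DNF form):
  l ∨ m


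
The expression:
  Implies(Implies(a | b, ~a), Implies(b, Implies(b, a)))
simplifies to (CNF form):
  a | ~b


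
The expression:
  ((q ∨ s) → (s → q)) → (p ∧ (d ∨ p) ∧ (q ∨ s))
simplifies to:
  (p ∧ q) ∨ (s ∧ ¬q)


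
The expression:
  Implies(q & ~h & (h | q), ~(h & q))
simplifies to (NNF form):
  True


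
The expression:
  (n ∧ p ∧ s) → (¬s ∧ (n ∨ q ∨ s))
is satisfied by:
  {s: False, p: False, n: False}
  {n: True, s: False, p: False}
  {p: True, s: False, n: False}
  {n: True, p: True, s: False}
  {s: True, n: False, p: False}
  {n: True, s: True, p: False}
  {p: True, s: True, n: False}


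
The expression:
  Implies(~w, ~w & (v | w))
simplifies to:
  v | w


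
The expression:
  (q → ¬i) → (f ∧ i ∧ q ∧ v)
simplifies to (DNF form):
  i ∧ q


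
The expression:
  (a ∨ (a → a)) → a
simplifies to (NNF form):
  a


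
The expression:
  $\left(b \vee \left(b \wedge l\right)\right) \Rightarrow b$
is always true.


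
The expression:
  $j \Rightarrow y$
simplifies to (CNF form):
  $y \vee \neg j$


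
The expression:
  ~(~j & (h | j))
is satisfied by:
  {j: True, h: False}
  {h: False, j: False}
  {h: True, j: True}


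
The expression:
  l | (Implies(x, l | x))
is always true.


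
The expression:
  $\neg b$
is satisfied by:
  {b: False}


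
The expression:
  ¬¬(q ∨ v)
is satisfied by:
  {q: True, v: True}
  {q: True, v: False}
  {v: True, q: False}


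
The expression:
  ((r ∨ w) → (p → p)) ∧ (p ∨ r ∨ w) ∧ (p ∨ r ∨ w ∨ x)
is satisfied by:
  {r: True, p: True, w: True}
  {r: True, p: True, w: False}
  {r: True, w: True, p: False}
  {r: True, w: False, p: False}
  {p: True, w: True, r: False}
  {p: True, w: False, r: False}
  {w: True, p: False, r: False}


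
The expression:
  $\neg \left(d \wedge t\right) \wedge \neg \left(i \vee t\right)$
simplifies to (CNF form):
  $\neg i \wedge \neg t$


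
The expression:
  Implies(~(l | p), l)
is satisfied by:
  {l: True, p: True}
  {l: True, p: False}
  {p: True, l: False}


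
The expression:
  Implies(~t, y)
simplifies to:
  t | y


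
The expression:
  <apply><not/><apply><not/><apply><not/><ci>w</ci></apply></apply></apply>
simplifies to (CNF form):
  <apply><not/><ci>w</ci></apply>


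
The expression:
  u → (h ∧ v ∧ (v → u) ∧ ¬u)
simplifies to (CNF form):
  ¬u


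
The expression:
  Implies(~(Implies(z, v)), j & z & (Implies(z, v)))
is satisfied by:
  {v: True, z: False}
  {z: False, v: False}
  {z: True, v: True}


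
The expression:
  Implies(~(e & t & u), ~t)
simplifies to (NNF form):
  ~t | (e & u)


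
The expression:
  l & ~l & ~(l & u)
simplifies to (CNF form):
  False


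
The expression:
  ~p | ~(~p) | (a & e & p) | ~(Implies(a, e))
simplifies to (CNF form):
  True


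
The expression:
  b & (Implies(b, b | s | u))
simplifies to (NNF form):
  b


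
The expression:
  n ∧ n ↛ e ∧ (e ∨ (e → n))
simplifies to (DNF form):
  n ∧ ¬e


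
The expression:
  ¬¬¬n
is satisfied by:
  {n: False}


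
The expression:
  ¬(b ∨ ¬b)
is never true.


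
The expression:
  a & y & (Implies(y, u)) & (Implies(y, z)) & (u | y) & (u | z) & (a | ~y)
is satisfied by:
  {a: True, z: True, u: True, y: True}


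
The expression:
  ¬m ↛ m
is always true.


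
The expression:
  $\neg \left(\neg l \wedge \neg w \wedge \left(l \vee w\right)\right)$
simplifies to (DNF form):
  $\text{True}$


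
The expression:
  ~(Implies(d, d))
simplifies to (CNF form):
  False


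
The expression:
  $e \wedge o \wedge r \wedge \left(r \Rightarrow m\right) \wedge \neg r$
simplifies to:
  $\text{False}$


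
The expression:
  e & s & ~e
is never true.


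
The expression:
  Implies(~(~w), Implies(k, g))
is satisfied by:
  {g: True, w: False, k: False}
  {w: False, k: False, g: False}
  {g: True, k: True, w: False}
  {k: True, w: False, g: False}
  {g: True, w: True, k: False}
  {w: True, g: False, k: False}
  {g: True, k: True, w: True}


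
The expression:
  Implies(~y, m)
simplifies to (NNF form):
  m | y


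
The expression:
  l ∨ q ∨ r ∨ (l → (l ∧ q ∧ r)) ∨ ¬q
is always true.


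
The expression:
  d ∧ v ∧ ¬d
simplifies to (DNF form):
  False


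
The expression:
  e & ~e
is never true.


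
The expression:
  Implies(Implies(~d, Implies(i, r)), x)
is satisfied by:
  {i: True, x: True, d: False, r: False}
  {x: True, d: False, r: False, i: False}
  {i: True, x: True, r: True, d: False}
  {x: True, r: True, d: False, i: False}
  {x: True, i: True, d: True, r: False}
  {x: True, d: True, r: False, i: False}
  {i: True, x: True, r: True, d: True}
  {x: True, r: True, d: True, i: False}
  {i: True, d: False, r: False, x: False}


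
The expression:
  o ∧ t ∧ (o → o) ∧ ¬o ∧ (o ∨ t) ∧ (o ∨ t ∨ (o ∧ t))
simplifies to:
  False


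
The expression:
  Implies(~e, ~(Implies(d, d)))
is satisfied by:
  {e: True}


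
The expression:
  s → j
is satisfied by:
  {j: True, s: False}
  {s: False, j: False}
  {s: True, j: True}


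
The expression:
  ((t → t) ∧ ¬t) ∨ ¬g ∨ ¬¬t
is always true.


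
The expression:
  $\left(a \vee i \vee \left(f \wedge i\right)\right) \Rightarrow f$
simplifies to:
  $f \vee \left(\neg a \wedge \neg i\right)$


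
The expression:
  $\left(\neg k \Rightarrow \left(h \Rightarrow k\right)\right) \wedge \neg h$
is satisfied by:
  {h: False}


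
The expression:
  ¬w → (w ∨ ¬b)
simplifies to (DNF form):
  w ∨ ¬b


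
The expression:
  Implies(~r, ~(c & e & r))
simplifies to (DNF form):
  True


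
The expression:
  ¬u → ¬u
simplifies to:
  True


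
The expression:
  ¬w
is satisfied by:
  {w: False}


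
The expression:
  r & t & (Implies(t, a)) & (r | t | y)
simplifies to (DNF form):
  a & r & t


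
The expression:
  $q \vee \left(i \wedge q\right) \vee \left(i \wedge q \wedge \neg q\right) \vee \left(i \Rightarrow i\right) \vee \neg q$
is always true.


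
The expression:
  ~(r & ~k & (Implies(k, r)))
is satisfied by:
  {k: True, r: False}
  {r: False, k: False}
  {r: True, k: True}


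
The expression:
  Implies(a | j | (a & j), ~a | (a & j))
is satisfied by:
  {j: True, a: False}
  {a: False, j: False}
  {a: True, j: True}


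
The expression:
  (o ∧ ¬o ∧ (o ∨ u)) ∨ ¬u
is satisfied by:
  {u: False}


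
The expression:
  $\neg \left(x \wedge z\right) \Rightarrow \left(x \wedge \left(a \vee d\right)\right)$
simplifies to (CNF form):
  $x \wedge \left(a \vee d \vee z\right)$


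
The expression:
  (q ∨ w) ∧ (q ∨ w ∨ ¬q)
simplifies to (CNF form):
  q ∨ w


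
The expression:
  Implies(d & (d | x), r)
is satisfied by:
  {r: True, d: False}
  {d: False, r: False}
  {d: True, r: True}


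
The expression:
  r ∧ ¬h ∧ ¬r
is never true.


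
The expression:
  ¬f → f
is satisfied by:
  {f: True}


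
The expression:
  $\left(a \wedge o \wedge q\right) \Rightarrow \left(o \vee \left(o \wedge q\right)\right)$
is always true.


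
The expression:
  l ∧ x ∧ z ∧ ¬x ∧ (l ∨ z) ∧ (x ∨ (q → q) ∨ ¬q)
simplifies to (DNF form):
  False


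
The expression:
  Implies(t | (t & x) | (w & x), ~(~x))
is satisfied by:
  {x: True, t: False}
  {t: False, x: False}
  {t: True, x: True}


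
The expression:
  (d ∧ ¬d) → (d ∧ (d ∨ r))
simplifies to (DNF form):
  True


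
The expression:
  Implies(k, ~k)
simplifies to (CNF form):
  ~k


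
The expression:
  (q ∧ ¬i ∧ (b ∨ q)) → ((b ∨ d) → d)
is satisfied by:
  {i: True, d: True, q: False, b: False}
  {i: True, q: False, d: False, b: False}
  {d: True, i: False, q: False, b: False}
  {i: False, q: False, d: False, b: False}
  {b: True, i: True, d: True, q: False}
  {b: True, i: True, q: False, d: False}
  {b: True, d: True, i: False, q: False}
  {b: True, i: False, q: False, d: False}
  {i: True, q: True, d: True, b: False}
  {i: True, q: True, b: False, d: False}
  {q: True, d: True, b: False, i: False}
  {q: True, b: False, d: False, i: False}
  {i: True, q: True, b: True, d: True}
  {i: True, q: True, b: True, d: False}
  {q: True, b: True, d: True, i: False}


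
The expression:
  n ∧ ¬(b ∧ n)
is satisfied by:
  {n: True, b: False}


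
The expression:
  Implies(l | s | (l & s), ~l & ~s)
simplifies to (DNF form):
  ~l & ~s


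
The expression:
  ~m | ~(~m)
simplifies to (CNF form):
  True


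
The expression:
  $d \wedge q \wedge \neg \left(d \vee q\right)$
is never true.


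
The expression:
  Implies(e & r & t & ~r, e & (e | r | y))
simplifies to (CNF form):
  True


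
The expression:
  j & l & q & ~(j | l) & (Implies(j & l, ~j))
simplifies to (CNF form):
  False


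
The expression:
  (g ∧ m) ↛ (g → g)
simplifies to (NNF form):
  False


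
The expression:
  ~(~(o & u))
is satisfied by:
  {u: True, o: True}


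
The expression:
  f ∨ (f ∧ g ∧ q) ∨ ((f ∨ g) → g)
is always true.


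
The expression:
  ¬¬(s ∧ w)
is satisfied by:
  {w: True, s: True}


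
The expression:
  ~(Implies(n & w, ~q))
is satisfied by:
  {w: True, q: True, n: True}


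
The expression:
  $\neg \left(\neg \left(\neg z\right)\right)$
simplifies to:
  $\neg z$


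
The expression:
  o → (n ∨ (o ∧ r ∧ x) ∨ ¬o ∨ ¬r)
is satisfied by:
  {x: True, n: True, o: False, r: False}
  {x: True, o: False, n: False, r: False}
  {n: True, x: False, o: False, r: False}
  {x: False, o: False, n: False, r: False}
  {r: True, x: True, n: True, o: False}
  {r: True, x: True, o: False, n: False}
  {r: True, n: True, x: False, o: False}
  {r: True, x: False, o: False, n: False}
  {x: True, o: True, n: True, r: False}
  {x: True, o: True, r: False, n: False}
  {o: True, n: True, r: False, x: False}
  {o: True, r: False, n: False, x: False}
  {x: True, o: True, r: True, n: True}
  {x: True, o: True, r: True, n: False}
  {o: True, r: True, n: True, x: False}


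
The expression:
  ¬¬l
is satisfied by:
  {l: True}


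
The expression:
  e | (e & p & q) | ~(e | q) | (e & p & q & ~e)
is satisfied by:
  {e: True, q: False}
  {q: False, e: False}
  {q: True, e: True}


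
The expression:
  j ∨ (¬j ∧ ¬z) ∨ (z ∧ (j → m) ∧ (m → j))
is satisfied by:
  {j: True, m: False, z: False}
  {j: False, m: False, z: False}
  {z: True, j: True, m: False}
  {z: True, j: False, m: False}
  {m: True, j: True, z: False}
  {m: True, j: False, z: False}
  {m: True, z: True, j: True}


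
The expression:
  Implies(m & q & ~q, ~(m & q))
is always true.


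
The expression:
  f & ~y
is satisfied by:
  {f: True, y: False}


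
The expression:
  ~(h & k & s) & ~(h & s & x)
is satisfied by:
  {k: False, s: False, h: False, x: False}
  {x: True, k: False, s: False, h: False}
  {k: True, x: False, s: False, h: False}
  {x: True, k: True, s: False, h: False}
  {h: True, x: False, k: False, s: False}
  {h: True, x: True, k: False, s: False}
  {h: True, k: True, x: False, s: False}
  {h: True, x: True, k: True, s: False}
  {s: True, h: False, k: False, x: False}
  {s: True, x: True, h: False, k: False}
  {s: True, k: True, h: False, x: False}
  {x: True, s: True, k: True, h: False}
  {s: True, h: True, x: False, k: False}


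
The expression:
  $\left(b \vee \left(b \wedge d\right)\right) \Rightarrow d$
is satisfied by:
  {d: True, b: False}
  {b: False, d: False}
  {b: True, d: True}


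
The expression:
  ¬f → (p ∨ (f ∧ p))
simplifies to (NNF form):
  f ∨ p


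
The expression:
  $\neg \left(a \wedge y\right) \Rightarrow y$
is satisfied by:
  {y: True}


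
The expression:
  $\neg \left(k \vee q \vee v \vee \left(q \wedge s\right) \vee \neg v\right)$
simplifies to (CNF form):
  $\text{False}$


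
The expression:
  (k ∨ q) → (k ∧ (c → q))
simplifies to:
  (k ∧ q) ∨ (¬c ∧ ¬q) ∨ (¬k ∧ ¬q)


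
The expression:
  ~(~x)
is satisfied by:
  {x: True}


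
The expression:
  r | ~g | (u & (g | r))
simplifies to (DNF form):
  r | u | ~g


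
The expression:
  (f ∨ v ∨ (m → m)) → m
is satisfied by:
  {m: True}


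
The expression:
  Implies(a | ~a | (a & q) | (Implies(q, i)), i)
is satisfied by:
  {i: True}


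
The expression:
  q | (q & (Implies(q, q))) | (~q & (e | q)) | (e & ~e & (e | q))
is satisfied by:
  {q: True, e: True}
  {q: True, e: False}
  {e: True, q: False}


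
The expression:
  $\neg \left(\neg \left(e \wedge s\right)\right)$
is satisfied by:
  {e: True, s: True}


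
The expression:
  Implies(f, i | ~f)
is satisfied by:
  {i: True, f: False}
  {f: False, i: False}
  {f: True, i: True}


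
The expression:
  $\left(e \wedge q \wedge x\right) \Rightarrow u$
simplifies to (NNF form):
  $u \vee \neg e \vee \neg q \vee \neg x$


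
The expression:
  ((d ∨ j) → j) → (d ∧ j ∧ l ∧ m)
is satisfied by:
  {m: True, l: True, d: True, j: False}
  {m: True, d: True, l: False, j: False}
  {l: True, d: True, m: False, j: False}
  {d: True, m: False, l: False, j: False}
  {j: True, m: True, l: True, d: True}


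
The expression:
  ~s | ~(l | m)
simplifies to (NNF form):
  ~s | (~l & ~m)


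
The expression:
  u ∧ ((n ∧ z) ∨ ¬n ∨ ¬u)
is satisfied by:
  {z: True, u: True, n: False}
  {u: True, n: False, z: False}
  {n: True, z: True, u: True}


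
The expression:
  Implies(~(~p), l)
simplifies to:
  l | ~p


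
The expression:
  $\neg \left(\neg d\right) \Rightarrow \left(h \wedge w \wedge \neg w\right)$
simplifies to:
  $\neg d$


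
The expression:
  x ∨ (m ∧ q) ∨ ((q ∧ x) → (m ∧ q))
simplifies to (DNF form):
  True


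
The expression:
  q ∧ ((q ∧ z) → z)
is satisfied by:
  {q: True}


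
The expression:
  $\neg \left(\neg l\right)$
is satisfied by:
  {l: True}


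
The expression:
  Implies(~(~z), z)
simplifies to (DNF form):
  True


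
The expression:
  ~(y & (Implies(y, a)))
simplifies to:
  ~a | ~y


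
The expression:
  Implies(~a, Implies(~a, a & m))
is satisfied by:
  {a: True}


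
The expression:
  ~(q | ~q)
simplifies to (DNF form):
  False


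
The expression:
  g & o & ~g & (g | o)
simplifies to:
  False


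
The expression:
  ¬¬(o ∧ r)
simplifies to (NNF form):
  o ∧ r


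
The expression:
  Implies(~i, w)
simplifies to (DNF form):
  i | w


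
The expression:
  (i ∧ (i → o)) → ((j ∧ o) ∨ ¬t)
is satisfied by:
  {j: True, t: False, i: False, o: False}
  {j: False, t: False, i: False, o: False}
  {o: True, j: True, t: False, i: False}
  {o: True, j: False, t: False, i: False}
  {i: True, j: True, t: False, o: False}
  {i: True, j: False, t: False, o: False}
  {o: True, i: True, j: True, t: False}
  {o: True, i: True, j: False, t: False}
  {t: True, j: True, o: False, i: False}
  {t: True, j: False, o: False, i: False}
  {o: True, t: True, j: True, i: False}
  {o: True, t: True, j: False, i: False}
  {i: True, t: True, j: True, o: False}
  {i: True, t: True, j: False, o: False}
  {i: True, t: True, o: True, j: True}


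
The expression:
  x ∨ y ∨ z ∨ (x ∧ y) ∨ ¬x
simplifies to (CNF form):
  True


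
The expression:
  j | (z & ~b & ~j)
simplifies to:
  j | (z & ~b)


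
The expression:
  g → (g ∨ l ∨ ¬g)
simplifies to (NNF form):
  True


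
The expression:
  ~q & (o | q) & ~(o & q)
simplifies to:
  o & ~q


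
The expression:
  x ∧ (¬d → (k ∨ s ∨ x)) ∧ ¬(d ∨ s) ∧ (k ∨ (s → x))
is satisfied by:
  {x: True, d: False, s: False}


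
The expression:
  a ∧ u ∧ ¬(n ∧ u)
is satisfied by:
  {a: True, u: True, n: False}


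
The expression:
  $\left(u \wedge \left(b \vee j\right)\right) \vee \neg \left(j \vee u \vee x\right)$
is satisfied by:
  {u: True, j: True, b: True, x: False}
  {u: True, j: True, b: True, x: True}
  {u: True, j: True, x: False, b: False}
  {u: True, j: True, x: True, b: False}
  {u: True, b: True, x: False, j: False}
  {u: True, b: True, x: True, j: False}
  {b: True, x: False, j: False, u: False}
  {b: False, x: False, j: False, u: False}


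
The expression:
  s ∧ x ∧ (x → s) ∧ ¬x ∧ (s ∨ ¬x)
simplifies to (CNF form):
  False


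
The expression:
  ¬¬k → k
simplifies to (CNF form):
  True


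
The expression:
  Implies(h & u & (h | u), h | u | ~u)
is always true.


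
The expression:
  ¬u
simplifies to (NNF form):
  ¬u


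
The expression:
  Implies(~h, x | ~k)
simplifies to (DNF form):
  h | x | ~k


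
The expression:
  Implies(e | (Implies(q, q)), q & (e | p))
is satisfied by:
  {e: True, p: True, q: True}
  {e: True, q: True, p: False}
  {p: True, q: True, e: False}


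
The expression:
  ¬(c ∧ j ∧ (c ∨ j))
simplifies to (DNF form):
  ¬c ∨ ¬j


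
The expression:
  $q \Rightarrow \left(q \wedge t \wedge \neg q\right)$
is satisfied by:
  {q: False}


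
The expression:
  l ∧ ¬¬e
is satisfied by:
  {e: True, l: True}


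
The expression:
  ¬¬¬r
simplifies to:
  ¬r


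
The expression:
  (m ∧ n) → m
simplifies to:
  True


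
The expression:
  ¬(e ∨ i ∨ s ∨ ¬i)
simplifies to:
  False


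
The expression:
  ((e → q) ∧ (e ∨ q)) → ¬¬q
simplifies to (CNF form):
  True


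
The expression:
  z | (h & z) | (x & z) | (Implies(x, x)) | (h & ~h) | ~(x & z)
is always true.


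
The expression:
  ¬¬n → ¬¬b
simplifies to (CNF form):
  b ∨ ¬n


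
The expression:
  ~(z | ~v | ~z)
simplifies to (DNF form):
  False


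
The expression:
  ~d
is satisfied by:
  {d: False}


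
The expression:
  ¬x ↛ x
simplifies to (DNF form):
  True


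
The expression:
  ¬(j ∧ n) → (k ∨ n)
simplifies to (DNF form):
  k ∨ n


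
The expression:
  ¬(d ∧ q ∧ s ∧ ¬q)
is always true.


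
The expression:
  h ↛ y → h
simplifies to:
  True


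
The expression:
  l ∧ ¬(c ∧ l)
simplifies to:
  l ∧ ¬c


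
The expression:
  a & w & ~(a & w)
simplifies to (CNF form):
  False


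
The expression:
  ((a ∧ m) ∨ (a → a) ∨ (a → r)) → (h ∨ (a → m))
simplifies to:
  h ∨ m ∨ ¬a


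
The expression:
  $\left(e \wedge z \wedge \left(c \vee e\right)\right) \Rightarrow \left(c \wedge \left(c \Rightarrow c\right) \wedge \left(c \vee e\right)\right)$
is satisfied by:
  {c: True, e: False, z: False}
  {e: False, z: False, c: False}
  {c: True, z: True, e: False}
  {z: True, e: False, c: False}
  {c: True, e: True, z: False}
  {e: True, c: False, z: False}
  {c: True, z: True, e: True}


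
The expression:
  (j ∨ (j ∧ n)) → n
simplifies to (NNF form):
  n ∨ ¬j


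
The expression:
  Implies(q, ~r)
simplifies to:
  ~q | ~r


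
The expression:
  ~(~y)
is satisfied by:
  {y: True}


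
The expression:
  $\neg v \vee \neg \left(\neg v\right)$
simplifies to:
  $\text{True}$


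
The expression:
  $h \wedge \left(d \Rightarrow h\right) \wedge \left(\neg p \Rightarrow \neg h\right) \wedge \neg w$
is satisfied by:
  {h: True, p: True, w: False}


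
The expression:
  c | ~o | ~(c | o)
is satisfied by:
  {c: True, o: False}
  {o: False, c: False}
  {o: True, c: True}


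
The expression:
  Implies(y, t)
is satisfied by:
  {t: True, y: False}
  {y: False, t: False}
  {y: True, t: True}


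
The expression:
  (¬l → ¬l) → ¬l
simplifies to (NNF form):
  ¬l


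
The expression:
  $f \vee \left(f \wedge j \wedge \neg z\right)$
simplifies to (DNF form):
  $f$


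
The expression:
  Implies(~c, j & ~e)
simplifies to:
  c | (j & ~e)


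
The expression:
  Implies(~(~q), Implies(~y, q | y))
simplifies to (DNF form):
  True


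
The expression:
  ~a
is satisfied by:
  {a: False}


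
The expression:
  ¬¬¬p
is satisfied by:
  {p: False}


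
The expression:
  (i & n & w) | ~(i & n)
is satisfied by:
  {w: True, n: False, i: False}
  {w: False, n: False, i: False}
  {i: True, w: True, n: False}
  {i: True, w: False, n: False}
  {n: True, w: True, i: False}
  {n: True, w: False, i: False}
  {n: True, i: True, w: True}


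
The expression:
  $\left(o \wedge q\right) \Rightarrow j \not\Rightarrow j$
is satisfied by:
  {o: False, q: False}
  {q: True, o: False}
  {o: True, q: False}


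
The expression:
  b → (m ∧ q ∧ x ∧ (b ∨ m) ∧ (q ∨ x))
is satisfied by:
  {x: True, m: True, q: True, b: False}
  {x: True, m: True, q: False, b: False}
  {x: True, q: True, m: False, b: False}
  {x: True, q: False, m: False, b: False}
  {m: True, q: True, x: False, b: False}
  {m: True, x: False, q: False, b: False}
  {m: False, q: True, x: False, b: False}
  {m: False, x: False, q: False, b: False}
  {x: True, b: True, m: True, q: True}


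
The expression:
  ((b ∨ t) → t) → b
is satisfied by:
  {b: True}


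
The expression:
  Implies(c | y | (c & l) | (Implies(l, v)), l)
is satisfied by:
  {l: True}


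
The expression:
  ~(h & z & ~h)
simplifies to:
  True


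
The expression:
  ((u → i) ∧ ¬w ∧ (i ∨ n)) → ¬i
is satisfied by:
  {w: True, i: False}
  {i: False, w: False}
  {i: True, w: True}


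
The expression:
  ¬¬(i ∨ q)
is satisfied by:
  {i: True, q: True}
  {i: True, q: False}
  {q: True, i: False}


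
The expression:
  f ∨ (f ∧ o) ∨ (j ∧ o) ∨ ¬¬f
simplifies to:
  f ∨ (j ∧ o)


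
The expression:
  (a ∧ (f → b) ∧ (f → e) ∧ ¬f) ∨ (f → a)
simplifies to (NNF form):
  a ∨ ¬f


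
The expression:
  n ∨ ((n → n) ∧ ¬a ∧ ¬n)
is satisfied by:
  {n: True, a: False}
  {a: False, n: False}
  {a: True, n: True}


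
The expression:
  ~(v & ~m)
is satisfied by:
  {m: True, v: False}
  {v: False, m: False}
  {v: True, m: True}


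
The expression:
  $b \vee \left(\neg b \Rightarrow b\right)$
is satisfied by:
  {b: True}


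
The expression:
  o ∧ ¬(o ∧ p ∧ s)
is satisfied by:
  {o: True, s: False, p: False}
  {p: True, o: True, s: False}
  {s: True, o: True, p: False}


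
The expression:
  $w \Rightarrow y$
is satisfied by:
  {y: True, w: False}
  {w: False, y: False}
  {w: True, y: True}


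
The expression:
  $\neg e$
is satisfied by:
  {e: False}


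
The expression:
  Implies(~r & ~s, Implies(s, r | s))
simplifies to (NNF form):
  True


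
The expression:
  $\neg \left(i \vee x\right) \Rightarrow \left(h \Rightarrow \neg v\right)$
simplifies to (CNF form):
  $i \vee x \vee \neg h \vee \neg v$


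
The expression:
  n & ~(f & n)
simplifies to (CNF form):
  n & ~f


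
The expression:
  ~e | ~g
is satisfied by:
  {g: False, e: False}
  {e: True, g: False}
  {g: True, e: False}


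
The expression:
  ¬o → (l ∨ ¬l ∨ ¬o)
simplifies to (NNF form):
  True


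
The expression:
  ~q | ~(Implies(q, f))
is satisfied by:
  {q: False, f: False}
  {f: True, q: False}
  {q: True, f: False}


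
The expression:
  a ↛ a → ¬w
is always true.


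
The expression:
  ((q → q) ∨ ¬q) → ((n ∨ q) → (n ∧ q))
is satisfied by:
  {n: False, q: False}
  {q: True, n: True}


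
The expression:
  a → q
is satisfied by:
  {q: True, a: False}
  {a: False, q: False}
  {a: True, q: True}


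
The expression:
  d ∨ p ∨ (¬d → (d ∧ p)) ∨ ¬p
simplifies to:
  True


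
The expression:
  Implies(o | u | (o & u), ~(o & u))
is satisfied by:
  {u: False, o: False}
  {o: True, u: False}
  {u: True, o: False}


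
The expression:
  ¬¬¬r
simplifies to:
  ¬r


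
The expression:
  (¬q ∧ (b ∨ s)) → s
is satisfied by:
  {q: True, s: True, b: False}
  {q: True, s: False, b: False}
  {s: True, q: False, b: False}
  {q: False, s: False, b: False}
  {b: True, q: True, s: True}
  {b: True, q: True, s: False}
  {b: True, s: True, q: False}


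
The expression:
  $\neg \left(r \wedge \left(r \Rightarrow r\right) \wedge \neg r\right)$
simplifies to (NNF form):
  $\text{True}$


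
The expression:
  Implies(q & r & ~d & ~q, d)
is always true.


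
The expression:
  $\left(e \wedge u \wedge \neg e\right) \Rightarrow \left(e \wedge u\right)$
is always true.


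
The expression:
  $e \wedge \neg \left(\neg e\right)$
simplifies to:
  $e$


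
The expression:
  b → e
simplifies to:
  e ∨ ¬b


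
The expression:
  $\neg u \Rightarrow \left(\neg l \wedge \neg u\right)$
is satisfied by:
  {u: True, l: False}
  {l: False, u: False}
  {l: True, u: True}


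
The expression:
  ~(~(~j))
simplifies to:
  ~j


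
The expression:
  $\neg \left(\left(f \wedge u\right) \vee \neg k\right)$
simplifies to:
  $k \wedge \left(\neg f \vee \neg u\right)$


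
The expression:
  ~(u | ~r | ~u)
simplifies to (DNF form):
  False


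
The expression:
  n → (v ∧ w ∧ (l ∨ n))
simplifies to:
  (v ∧ w) ∨ ¬n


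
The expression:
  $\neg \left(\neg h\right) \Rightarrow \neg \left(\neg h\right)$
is always true.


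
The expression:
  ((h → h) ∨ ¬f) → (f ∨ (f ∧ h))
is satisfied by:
  {f: True}


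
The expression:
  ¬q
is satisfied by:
  {q: False}


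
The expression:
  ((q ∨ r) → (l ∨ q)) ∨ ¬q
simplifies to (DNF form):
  True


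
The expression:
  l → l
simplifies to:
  True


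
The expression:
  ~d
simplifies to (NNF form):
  ~d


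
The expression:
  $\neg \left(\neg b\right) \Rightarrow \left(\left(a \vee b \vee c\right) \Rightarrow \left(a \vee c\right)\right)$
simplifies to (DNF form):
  $a \vee c \vee \neg b$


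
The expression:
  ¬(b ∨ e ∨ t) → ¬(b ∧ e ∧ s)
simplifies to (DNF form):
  True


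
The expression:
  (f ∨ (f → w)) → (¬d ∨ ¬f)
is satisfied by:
  {d: False, f: False}
  {f: True, d: False}
  {d: True, f: False}


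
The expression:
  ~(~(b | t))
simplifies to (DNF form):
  b | t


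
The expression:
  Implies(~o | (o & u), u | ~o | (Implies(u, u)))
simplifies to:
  True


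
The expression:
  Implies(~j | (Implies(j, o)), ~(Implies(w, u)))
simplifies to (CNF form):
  (j | w) & (j | ~u) & (w | ~o) & (~o | ~u)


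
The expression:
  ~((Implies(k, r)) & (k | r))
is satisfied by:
  {r: False}


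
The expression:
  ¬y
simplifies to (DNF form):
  ¬y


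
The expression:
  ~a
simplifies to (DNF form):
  ~a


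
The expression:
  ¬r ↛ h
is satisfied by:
  {h: True, r: False}
  {r: False, h: False}
  {r: True, h: True}


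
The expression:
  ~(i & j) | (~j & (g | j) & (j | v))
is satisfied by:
  {i: False, j: False}
  {j: True, i: False}
  {i: True, j: False}


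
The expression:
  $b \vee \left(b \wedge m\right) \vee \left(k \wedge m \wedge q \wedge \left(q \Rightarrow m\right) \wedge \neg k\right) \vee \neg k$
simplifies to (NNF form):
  $b \vee \neg k$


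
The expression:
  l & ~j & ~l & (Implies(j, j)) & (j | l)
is never true.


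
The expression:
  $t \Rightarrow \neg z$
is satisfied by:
  {t: False, z: False}
  {z: True, t: False}
  {t: True, z: False}


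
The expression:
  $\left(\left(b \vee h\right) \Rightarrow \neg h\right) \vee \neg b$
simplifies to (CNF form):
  $\neg b \vee \neg h$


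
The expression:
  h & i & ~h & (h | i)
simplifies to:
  False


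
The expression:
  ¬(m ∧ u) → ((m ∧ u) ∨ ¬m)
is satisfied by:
  {u: True, m: False}
  {m: False, u: False}
  {m: True, u: True}


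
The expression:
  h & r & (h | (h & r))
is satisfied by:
  {r: True, h: True}


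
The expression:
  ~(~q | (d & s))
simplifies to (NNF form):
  q & (~d | ~s)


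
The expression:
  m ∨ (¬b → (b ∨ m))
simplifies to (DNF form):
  b ∨ m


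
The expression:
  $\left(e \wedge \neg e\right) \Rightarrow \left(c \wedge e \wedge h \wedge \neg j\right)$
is always true.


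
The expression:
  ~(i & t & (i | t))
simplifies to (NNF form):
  ~i | ~t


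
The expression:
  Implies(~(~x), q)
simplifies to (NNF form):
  q | ~x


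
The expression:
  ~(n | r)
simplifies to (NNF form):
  ~n & ~r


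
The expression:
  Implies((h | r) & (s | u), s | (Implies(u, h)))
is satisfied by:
  {s: True, h: True, u: False, r: False}
  {s: True, u: False, h: False, r: False}
  {h: True, s: False, u: False, r: False}
  {s: False, u: False, h: False, r: False}
  {r: True, s: True, h: True, u: False}
  {r: True, s: True, u: False, h: False}
  {r: True, h: True, s: False, u: False}
  {r: True, s: False, u: False, h: False}
  {s: True, u: True, h: True, r: False}
  {s: True, u: True, r: False, h: False}
  {u: True, h: True, r: False, s: False}
  {u: True, r: False, h: False, s: False}
  {s: True, u: True, r: True, h: True}
  {s: True, u: True, r: True, h: False}
  {u: True, r: True, h: True, s: False}


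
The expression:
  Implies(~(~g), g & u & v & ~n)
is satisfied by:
  {v: True, u: True, n: False, g: False}
  {v: True, n: False, u: False, g: False}
  {u: True, v: False, n: False, g: False}
  {v: False, n: False, u: False, g: False}
  {v: True, u: True, n: True, g: False}
  {v: True, n: True, u: False, g: False}
  {u: True, n: True, v: False, g: False}
  {n: True, v: False, u: False, g: False}
  {g: True, v: True, u: True, n: False}


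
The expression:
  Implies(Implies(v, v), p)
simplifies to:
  p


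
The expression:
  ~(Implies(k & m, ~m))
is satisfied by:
  {m: True, k: True}


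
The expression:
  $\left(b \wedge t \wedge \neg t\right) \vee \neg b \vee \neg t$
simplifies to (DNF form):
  $\neg b \vee \neg t$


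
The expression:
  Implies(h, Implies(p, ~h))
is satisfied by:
  {p: False, h: False}
  {h: True, p: False}
  {p: True, h: False}


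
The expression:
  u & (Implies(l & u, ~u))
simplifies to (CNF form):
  u & ~l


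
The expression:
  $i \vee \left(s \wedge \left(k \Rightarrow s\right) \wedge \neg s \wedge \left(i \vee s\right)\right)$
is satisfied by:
  {i: True}


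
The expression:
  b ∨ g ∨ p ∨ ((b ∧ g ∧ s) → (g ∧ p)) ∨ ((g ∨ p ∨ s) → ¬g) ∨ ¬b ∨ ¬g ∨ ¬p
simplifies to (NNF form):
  True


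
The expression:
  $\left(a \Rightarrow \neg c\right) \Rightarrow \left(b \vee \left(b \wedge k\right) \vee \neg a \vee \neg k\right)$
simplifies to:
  $b \vee c \vee \neg a \vee \neg k$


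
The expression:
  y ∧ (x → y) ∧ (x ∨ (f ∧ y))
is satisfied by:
  {x: True, f: True, y: True}
  {x: True, y: True, f: False}
  {f: True, y: True, x: False}


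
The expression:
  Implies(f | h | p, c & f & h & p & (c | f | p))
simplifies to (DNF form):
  (h & p & ~p) | (c & f & h & p) | (h & ~h & ~p) | (p & ~f & ~p) | (c & f & h & ~h) | (c & f & p & ~f) | (c & h & p & ~p) | (f & h & p & ~p) | (~f & ~h & ~p) | (c & f & ~f & ~h) | (c & h & ~h & ~p) | (c & p & ~f & ~p) | (f & h & ~h & ~p) | (f & p & ~f & ~p) | (c & ~f & ~h & ~p) | (f & ~f & ~h & ~p)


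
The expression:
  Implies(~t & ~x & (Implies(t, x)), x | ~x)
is always true.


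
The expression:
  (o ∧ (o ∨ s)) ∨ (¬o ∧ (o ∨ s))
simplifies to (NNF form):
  o ∨ s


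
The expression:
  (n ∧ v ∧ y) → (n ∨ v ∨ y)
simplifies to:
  True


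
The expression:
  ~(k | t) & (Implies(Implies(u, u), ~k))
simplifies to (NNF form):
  ~k & ~t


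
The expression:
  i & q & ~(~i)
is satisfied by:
  {i: True, q: True}


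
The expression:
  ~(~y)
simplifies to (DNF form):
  y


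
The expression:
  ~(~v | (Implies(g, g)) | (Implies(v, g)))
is never true.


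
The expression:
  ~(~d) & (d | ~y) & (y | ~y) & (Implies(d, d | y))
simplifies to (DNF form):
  d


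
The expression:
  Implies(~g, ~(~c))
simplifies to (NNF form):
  c | g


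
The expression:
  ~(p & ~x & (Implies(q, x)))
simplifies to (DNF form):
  q | x | ~p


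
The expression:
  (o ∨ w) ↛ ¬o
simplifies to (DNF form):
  o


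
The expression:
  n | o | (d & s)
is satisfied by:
  {n: True, o: True, s: True, d: True}
  {n: True, o: True, s: True, d: False}
  {n: True, o: True, d: True, s: False}
  {n: True, o: True, d: False, s: False}
  {n: True, s: True, d: True, o: False}
  {n: True, s: True, d: False, o: False}
  {n: True, s: False, d: True, o: False}
  {n: True, s: False, d: False, o: False}
  {o: True, s: True, d: True, n: False}
  {o: True, s: True, d: False, n: False}
  {o: True, d: True, s: False, n: False}
  {o: True, d: False, s: False, n: False}
  {s: True, d: True, o: False, n: False}


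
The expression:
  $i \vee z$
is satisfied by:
  {i: True, z: True}
  {i: True, z: False}
  {z: True, i: False}


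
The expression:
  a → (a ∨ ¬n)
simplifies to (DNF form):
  True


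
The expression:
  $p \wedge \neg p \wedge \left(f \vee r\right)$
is never true.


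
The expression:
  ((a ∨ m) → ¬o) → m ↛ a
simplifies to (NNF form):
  (a ∧ o) ∨ (m ∧ ¬a)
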